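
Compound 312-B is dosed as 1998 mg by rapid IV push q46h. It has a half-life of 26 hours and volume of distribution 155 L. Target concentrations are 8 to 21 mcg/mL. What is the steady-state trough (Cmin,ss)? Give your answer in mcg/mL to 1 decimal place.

k = ln2/t½ = ln2/26 ≈ 0.026660 h⁻¹; fraction remaining f = e^(−kτ) = e^(−0.026660×46) ≈ 0.2934.
Single-dose peak C₀ = D/Vd = 1998/155 ≈ 12.890 mcg/mL.
Steady-state trough Cmin,ss = C₀·f/(1−f) ≈ 12.890 × 0.2934/0.7066 ≈ 5.352 mcg/mL.
Trough 5.4 mcg/mL vs MEC 8 mcg/mL: subtherapeutic.

5.4 mcg/mL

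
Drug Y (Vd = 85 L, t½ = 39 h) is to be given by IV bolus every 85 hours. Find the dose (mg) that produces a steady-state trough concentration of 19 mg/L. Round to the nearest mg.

5701 mg

τ/t½ = 85/39 ≈ 2.1795, so f = (1/2)^(85/39) ≈ 0.220754.
Cmin,ss = (D/Vd)·f/(1−f), so D = Cmin,ss·Vd·(1−f)/f.
D = 19 × 85 × (1−f)/f ≈ 19 × 85 × 3.52993 ≈ 5700.84 mg.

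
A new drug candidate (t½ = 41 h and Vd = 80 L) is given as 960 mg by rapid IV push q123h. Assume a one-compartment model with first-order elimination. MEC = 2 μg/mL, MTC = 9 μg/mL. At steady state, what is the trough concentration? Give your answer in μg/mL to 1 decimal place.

1.7 μg/mL

τ = 123 h = 3 half-lives, so f = (1/2)^3 = 0.125.
Accumulation ratio R = 1/(1 − f) = 1/0.875 = 8/7.
Single-dose peak C₀ = D/Vd = 960/80 = 12 μg/mL.
Steady-state peak Cmax,ss = C₀·R = 12 × 8/7 ≈ 13.714 μg/mL.
Steady-state trough Cmin,ss = Cmax,ss·f ≈ 13.714 × 0.125 ≈ 1.714 μg/mL.
Trough 1.7 μg/mL vs MEC 2 μg/mL: subtherapeutic.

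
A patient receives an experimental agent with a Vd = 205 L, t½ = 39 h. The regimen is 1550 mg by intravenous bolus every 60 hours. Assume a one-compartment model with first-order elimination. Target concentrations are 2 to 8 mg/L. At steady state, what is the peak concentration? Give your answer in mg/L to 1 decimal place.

k = ln2/t½ = ln2/39 ≈ 0.017773 h⁻¹; fraction remaining f = e^(−kτ) = e^(−0.017773×60) ≈ 0.3443.
At steady state, accumulation factor R = 1/(1 − e^(−kτ)) ≈ 1.5251.
Each bolus raises the concentration by D/Vd = 1550/205 ≈ 7.561 mg/L.
Cmax,ss = C₀/(1 − f) ≈ 7.561/0.6557 ≈ 11.531 mg/L.
Peak 11.5 mg/L vs MTC 8 mg/L: exceeds toxic threshold.

11.5 mg/L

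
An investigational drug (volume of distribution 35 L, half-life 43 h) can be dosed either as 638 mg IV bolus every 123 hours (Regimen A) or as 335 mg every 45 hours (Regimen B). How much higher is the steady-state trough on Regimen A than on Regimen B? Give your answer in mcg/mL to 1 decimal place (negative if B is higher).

Regimen A: f = (1/2)^(123/43) ≈ 0.1377; Cmin,ss = (638/35)·f/(1−f) ≈ 2.911 mcg/mL.
Regimen B: f = (1/2)^(45/43) ≈ 0.4841; Cmin,ss = (335/35)·f/(1−f) ≈ 8.981 mcg/mL.
Difference ≈ 2.911 − 8.981 ≈ -6.070 mcg/mL.

-6.1 mcg/mL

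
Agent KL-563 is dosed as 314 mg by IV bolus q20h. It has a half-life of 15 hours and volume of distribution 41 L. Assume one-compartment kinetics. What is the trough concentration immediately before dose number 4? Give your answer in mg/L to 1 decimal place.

f = (1/2)^(τ/t½) = (1/2)^(20/15) ≈ 0.3969.
C₀ = D/Vd = 314/41 ≈ 7.659 mg/L.
Before the 4th dose, 3 doses have been given. Superposition: Cmin = C₀·(f + f² + … + f^3).
≈ 7.659 × (0.3969 + 0.1575 + 0.0625) ≈ 7.659 × 0.6169 ≈ 4.725 mg/L.

4.7 mg/L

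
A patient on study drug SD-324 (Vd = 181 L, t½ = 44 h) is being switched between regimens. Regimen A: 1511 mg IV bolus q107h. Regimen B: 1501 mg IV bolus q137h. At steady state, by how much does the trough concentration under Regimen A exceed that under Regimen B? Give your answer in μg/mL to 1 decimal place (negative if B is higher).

0.8 μg/mL

Regimen A: f = (1/2)^(107/44) ≈ 0.1853; Cmin,ss = (1511/181)·f/(1−f) ≈ 1.899 μg/mL.
Regimen B: f = (1/2)^(137/44) ≈ 0.1155; Cmin,ss = (1501/181)·f/(1−f) ≈ 1.083 μg/mL.
Difference ≈ 1.899 − 1.083 ≈ 0.816 μg/mL.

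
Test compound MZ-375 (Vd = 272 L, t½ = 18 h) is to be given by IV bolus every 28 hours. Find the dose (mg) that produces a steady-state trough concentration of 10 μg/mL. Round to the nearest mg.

τ/t½ = 28/18 ≈ 1.5556, so f = (1/2)^(28/18) ≈ 0.340198.
Cmin,ss = (D/Vd)·f/(1−f), so D = Cmin,ss·Vd·(1−f)/f.
D = 10 × 272 × (1−f)/f ≈ 10 × 272 × 1.93946 ≈ 5275.33 mg.

5275 mg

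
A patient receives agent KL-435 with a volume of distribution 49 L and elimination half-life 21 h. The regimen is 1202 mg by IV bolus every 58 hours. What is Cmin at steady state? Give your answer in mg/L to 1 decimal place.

k = ln2/t½ = ln2/21 ≈ 0.033007 h⁻¹; fraction remaining f = e^(−kτ) = e^(−0.033007×58) ≈ 0.1474.
Accumulation ratio R = 1/(1 − f) ≈ 1/0.8526 ≈ 1.1729.
Single-dose peak C₀ = D/Vd = 1202/49 ≈ 24.531 mg/L.
Steady-state peak Cmax,ss = C₀·R ≈ 24.531 × 1.1729 ≈ 28.772 mg/L.
One interval later, Cmin,ss = Cmax,ss·e^(−kτ) ≈ 28.772 × 0.1474 ≈ 4.241 mg/L.

4.2 mg/L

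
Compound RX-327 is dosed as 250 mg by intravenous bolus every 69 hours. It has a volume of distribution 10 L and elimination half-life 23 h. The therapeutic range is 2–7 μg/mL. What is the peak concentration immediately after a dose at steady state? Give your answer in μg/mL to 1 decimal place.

28.6 μg/mL

τ = 69 h = 3 half-lives, so f = (1/2)^3 = 0.125.
Accumulation ratio R = 1/(1 − f) = 1/0.875 = 8/7.
Single-dose peak C₀ = D/Vd = 250/10 = 25 μg/mL.
Steady-state peak Cmax,ss = C₀·R = 25 × 8/7 ≈ 28.571 μg/mL.
Peak 28.6 μg/mL vs MTC 7 μg/mL: exceeds toxic threshold.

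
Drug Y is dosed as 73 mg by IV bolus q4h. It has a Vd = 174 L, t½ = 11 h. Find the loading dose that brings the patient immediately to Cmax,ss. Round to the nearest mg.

f = (1/2)^(4/11) ≈ 0.777203; accumulation ratio R = 1/(1−f) ≈ 4.48839.
Loading dose to hit Cmax,ss on first dose: D_load = D_maint·R ≈ 73 × 4.48839 ≈ 327.65 mg.

328 mg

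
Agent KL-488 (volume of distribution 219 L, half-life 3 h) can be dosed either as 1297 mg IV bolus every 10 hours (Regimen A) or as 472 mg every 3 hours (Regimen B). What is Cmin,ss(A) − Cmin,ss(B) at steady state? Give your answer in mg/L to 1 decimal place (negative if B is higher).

-1.5 mg/L

Regimen A: f = (1/2)^(10/3) ≈ 0.0992; Cmin,ss = (1297/219)·f/(1−f) ≈ 0.652 mg/L.
Regimen B: f = (1/2)^(3/3) ≈ 0.5000; Cmin,ss = (472/219)·f/(1−f) ≈ 2.155 mg/L.
Difference ≈ 0.652 − 2.155 ≈ -1.503 mg/L.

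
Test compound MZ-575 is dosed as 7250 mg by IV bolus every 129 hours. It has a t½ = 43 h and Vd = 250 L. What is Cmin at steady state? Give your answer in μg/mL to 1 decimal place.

τ = 129 h = 3 half-lives, so f = (1/2)^3 = 0.125.
At steady state, R = 1/(1 − 0.125) = 8/7.
Single-dose peak C₀ = D/Vd = 7250/250 = 29 μg/mL.
Steady-state peak Cmax,ss = C₀·R = 29 × 8/7 ≈ 33.143 μg/mL.
Steady-state trough Cmin,ss = Cmax,ss·f ≈ 33.143 × 0.125 ≈ 4.143 μg/mL.

4.1 μg/mL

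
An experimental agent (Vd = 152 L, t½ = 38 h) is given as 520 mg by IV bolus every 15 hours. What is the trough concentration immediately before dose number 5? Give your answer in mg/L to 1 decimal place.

7.2 mg/L

f = (1/2)^(τ/t½) = (1/2)^(15/38) ≈ 0.7606.
C₀ = D/Vd = 520/152 ≈ 3.421 mg/L.
Before the 5th dose, 4 doses have been given. Superposition: Cmin = C₀·(f + f² + … + f^4).
≈ 3.421 × (0.7606 + 0.5785 + 0.4400 + 0.3347) ≈ 3.421 × 2.1138 ≈ 7.231 mg/L.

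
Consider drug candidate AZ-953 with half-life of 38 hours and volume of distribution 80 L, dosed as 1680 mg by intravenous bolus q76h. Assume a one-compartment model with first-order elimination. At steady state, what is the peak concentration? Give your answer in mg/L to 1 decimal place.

28.0 mg/L

The dosing interval is 2 half-lives, so f = 2^(−2) = 0.25.
Accumulation ratio R = 1/(1 − f) = 1/0.75 = 4/3.
Single-dose peak C₀ = D/Vd = 1680/80 = 21 mg/L.
Steady-state peak Cmax,ss = C₀·R = 21 × 4/3 ≈ 28.000 mg/L.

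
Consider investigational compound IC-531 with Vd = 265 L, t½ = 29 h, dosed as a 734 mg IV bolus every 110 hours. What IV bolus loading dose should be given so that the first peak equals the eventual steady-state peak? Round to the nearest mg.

f = (1/2)^(110/29) ≈ 0.072138; accumulation ratio R = 1/(1−f) ≈ 1.07775.
Loading dose to hit Cmax,ss on first dose: D_load = D_maint·R ≈ 734 × 1.07775 ≈ 791.07 mg.

791 mg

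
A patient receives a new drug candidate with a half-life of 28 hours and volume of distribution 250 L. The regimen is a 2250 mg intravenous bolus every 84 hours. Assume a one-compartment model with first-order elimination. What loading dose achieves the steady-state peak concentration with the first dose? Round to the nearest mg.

f = (1/2)^(84/28) ≈ 0.125000; accumulation ratio R = 1/(1−f) ≈ 1.14286.
Loading dose to hit Cmax,ss on first dose: D_load = D_maint·R ≈ 2250 × 1.14286 ≈ 2571.43 mg.

2571 mg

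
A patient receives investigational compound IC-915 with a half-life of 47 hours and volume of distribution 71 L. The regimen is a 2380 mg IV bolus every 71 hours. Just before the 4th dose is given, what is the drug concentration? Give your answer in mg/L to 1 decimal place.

f = (1/2)^(τ/t½) = (1/2)^(71/47) ≈ 0.3510.
C₀ = D/Vd = 2380/71 ≈ 33.521 mg/L.
Before the 4th dose, 3 doses have been given. Superposition: Cmin = C₀·(f + f² + … + f^3).
≈ 33.521 × (0.3510 + 0.1232 + 0.0432) ≈ 33.521 × 0.5174 ≈ 17.344 mg/L.

17.3 mg/L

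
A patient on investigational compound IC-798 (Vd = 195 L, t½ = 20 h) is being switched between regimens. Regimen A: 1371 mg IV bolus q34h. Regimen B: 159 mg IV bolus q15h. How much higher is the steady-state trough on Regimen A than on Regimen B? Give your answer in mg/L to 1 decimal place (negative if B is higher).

1.9 mg/L

Regimen A: f = (1/2)^(34/20) ≈ 0.3078; Cmin,ss = (1371/195)·f/(1−f) ≈ 3.126 mg/L.
Regimen B: f = (1/2)^(15/20) ≈ 0.5946; Cmin,ss = (159/195)·f/(1−f) ≈ 1.196 mg/L.
Difference ≈ 3.126 − 1.196 ≈ 1.930 mg/L.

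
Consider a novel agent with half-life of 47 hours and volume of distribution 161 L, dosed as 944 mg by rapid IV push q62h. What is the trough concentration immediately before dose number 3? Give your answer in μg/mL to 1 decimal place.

f = (1/2)^(τ/t½) = (1/2)^(62/47) ≈ 0.4008.
C₀ = D/Vd = 944/161 ≈ 5.863 μg/mL.
Before the 3rd dose, 2 doses have been given. Superposition: Cmin = C₀·(f + f²).
≈ 5.863 × (0.4008 + 0.1606) ≈ 5.863 × 0.5614 ≈ 3.291 μg/mL.

3.3 μg/mL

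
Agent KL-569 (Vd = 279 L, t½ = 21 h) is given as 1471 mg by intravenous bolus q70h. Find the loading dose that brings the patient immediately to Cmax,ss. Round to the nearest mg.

f = (1/2)^(70/21) ≈ 0.099213; accumulation ratio R = 1/(1−f) ≈ 1.11014.
Loading dose to hit Cmax,ss on first dose: D_load = D_maint·R ≈ 1471 × 1.11014 ≈ 1633.02 mg.

1633 mg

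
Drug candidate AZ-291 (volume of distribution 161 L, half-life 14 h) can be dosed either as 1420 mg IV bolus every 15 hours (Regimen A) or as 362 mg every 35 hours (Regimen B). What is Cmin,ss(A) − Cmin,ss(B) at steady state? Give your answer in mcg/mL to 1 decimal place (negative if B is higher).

Regimen A: f = (1/2)^(15/14) ≈ 0.4758; Cmin,ss = (1420/161)·f/(1−f) ≈ 8.006 mcg/mL.
Regimen B: f = (1/2)^(35/14) ≈ 0.1768; Cmin,ss = (362/161)·f/(1−f) ≈ 0.483 mcg/mL.
Difference ≈ 8.006 − 0.483 ≈ 7.523 mcg/mL.

7.5 mcg/mL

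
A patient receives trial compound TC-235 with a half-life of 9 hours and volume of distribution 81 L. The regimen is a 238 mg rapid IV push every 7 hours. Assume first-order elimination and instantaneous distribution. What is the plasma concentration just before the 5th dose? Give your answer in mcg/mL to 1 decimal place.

f = (1/2)^(τ/t½) = (1/2)^(7/9) ≈ 0.5833.
C₀ = D/Vd = 238/81 ≈ 2.938 mcg/mL.
Before the 5th dose, 4 doses have been given. Superposition: Cmin = C₀·(f + f² + … + f^4).
≈ 2.938 × (0.5833 + 0.3402 + 0.1985 + 0.1158) ≈ 2.938 × 1.2378 ≈ 3.637 mcg/mL.

3.6 mcg/mL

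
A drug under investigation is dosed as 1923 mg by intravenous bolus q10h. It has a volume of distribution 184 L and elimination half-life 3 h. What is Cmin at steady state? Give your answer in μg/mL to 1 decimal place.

1.2 μg/mL

τ/t½ = 10/3 ≈ 3.3333, so fraction remaining f = (1/2)^(10/3) ≈ 0.0992.
At steady state, accumulation factor R = 1/(1 − e^(−kτ)) ≈ 1.1101.
Single-dose peak C₀ = D/Vd = 1923/184 ≈ 10.451 μg/mL.
Steady-state peak Cmax,ss = C₀·R ≈ 10.451 × 1.1101 ≈ 11.602 μg/mL.
Steady-state trough Cmin,ss = Cmax,ss·f ≈ 11.602 × 0.0992 ≈ 1.151 μg/mL.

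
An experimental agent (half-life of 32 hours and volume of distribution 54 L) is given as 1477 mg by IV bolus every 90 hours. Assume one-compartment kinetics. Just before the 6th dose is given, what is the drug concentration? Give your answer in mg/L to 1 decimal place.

f = (1/2)^(τ/t½) = (1/2)^(90/32) ≈ 0.1423.
C₀ = D/Vd = 1477/54 ≈ 27.352 mg/L.
Before the 6th dose, 5 doses have been given. Superposition: Cmin = C₀·(f + f² + … + f^5).
≈ 27.352 × (0.1423 + 0.0202 + 0.0029 + 0.0004 + 0.0001) ≈ 27.352 × 0.1659 ≈ 4.538 mg/L.

4.5 mg/L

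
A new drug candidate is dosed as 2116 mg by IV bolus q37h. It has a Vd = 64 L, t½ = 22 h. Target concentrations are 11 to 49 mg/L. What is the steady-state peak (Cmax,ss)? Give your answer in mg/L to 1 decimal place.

48.0 mg/L

Over one 37-h interval, 37/22 ≈ 1.6818 half-lives elapse, leaving f ≈ 0.3117 of each dose.
At steady state, accumulation factor R = 1/(1 − e^(−kτ)) ≈ 1.4529.
Single-dose peak C₀ = D/Vd = 2116/64 ≈ 33.062 mg/L.
Cmax,ss = C₀/(1 − f) ≈ 33.062/0.6883 ≈ 48.034 mg/L.
Peak 48.0 mg/L vs MTC 49 mg/L: below toxic threshold.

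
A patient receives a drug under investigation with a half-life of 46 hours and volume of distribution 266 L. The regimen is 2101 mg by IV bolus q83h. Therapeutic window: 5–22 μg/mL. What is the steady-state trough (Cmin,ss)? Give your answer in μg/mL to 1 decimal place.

3.2 μg/mL

Over one 83-h interval, 83/46 ≈ 1.8043 half-lives elapse, leaving f ≈ 0.2863 of each dose.
Accumulation ratio R = 1/(1 − f) ≈ 1/0.7137 ≈ 1.4011.
Single-dose peak C₀ = D/Vd = 2101/266 ≈ 7.898 μg/mL.
Cmax,ss = C₀/(1 − f) ≈ 7.898/0.7137 ≈ 11.066 μg/mL.
One interval later, Cmin,ss = Cmax,ss·e^(−kτ) ≈ 11.066 × 0.2863 ≈ 3.168 μg/mL.
Trough 3.2 μg/mL vs MEC 5 μg/mL: subtherapeutic.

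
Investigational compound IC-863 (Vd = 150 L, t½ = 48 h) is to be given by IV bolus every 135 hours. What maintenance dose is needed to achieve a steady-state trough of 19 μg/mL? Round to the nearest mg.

17171 mg

τ/t½ = 135/48 ≈ 2.8125, so f = (1/2)^(135/48) ≈ 0.142349.
Cmin,ss = (D/Vd)·f/(1−f), so D = Cmin,ss·Vd·(1−f)/f.
D = 19 × 150 × (1−f)/f ≈ 19 × 150 × 6.02499 ≈ 17171.22 mg.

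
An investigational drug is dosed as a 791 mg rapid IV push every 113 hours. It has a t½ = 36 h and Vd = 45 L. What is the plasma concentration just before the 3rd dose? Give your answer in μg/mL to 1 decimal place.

f = (1/2)^(τ/t½) = (1/2)^(113/36) ≈ 0.1135.
C₀ = D/Vd = 791/45 ≈ 17.578 μg/mL.
Before the 3rd dose, 2 doses have been given. Superposition: Cmin = C₀·(f + f²).
≈ 17.578 × (0.1135 + 0.0129) ≈ 17.578 × 0.1264 ≈ 2.222 μg/mL.

2.2 μg/mL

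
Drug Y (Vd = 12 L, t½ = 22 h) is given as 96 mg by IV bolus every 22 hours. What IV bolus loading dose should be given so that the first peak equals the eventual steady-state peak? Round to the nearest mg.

f = (1/2)^(22/22) ≈ 0.500000; accumulation ratio R = 1/(1−f) ≈ 2.00000.
Loading dose to hit Cmax,ss on first dose: D_load = D_maint·R ≈ 96 × 2.00000 ≈ 192.00 mg.

192 mg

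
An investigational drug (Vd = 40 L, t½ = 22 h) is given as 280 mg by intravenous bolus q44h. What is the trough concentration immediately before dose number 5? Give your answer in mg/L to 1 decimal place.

f = (1/2)^(τ/t½) = (1/2)^(44/22) ≈ 0.2500.
C₀ = D/Vd = 280/40 ≈ 7.000 mg/L.
Before the 5th dose, 4 doses have been given. Superposition: Cmin = C₀·(f + f² + … + f^4).
≈ 7.000 × (0.2500 + 0.0625 + 0.0156 + 0.0039) ≈ 7.000 × 0.3320 ≈ 2.324 mg/L.

2.3 mg/L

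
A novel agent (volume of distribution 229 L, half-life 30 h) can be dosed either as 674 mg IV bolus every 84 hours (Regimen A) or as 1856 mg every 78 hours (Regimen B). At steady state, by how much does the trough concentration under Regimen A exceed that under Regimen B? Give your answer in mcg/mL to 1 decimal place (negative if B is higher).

Regimen A: f = (1/2)^(84/30) ≈ 0.1436; Cmin,ss = (674/229)·f/(1−f) ≈ 0.494 mcg/mL.
Regimen B: f = (1/2)^(78/30) ≈ 0.1649; Cmin,ss = (1856/229)·f/(1−f) ≈ 1.600 mcg/mL.
Difference ≈ 0.494 − 1.600 ≈ -1.106 mcg/mL.

-1.1 mcg/mL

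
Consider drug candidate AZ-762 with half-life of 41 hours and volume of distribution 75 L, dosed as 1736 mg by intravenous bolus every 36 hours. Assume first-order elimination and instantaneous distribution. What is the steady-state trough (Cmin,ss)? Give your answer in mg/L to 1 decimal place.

k = ln2/t½ = ln2/41 ≈ 0.016906 h⁻¹; fraction remaining f = e^(−kτ) = e^(−0.016906×36) ≈ 0.5441.
At steady state, accumulation factor R = 1/(1 − e^(−kτ)) ≈ 2.1935.
Each bolus raises the concentration by D/Vd = 1736/75 ≈ 23.147 mg/L.
Steady-state peak Cmax,ss = C₀·R ≈ 23.147 × 2.1935 ≈ 50.773 mg/L.
Steady-state trough Cmin,ss = Cmax,ss·f ≈ 50.773 × 0.5441 ≈ 27.626 mg/L.

27.6 mg/L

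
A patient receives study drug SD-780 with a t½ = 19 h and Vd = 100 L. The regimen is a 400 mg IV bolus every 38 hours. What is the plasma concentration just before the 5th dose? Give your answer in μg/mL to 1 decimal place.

f = (1/2)^(τ/t½) = (1/2)^(38/19) ≈ 0.2500.
C₀ = D/Vd = 400/100 ≈ 4.000 μg/mL.
Before the 5th dose, 4 doses have been given. Superposition: Cmin = C₀·(f + f² + … + f^4).
≈ 4.000 × (0.2500 + 0.0625 + 0.0156 + 0.0039) ≈ 4.000 × 0.3320 ≈ 1.328 μg/mL.

1.3 μg/mL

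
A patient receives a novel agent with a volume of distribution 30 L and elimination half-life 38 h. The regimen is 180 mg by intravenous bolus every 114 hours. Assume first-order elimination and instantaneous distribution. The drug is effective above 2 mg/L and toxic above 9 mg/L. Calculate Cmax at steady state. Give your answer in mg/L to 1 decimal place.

6.9 mg/L

The dosing interval is 3 half-lives, so f = 2^(−3) = 0.125.
At steady state, R = 1/(1 − 0.125) = 8/7.
Single-dose peak C₀ = D/Vd = 180/30 = 6 mg/L.
Steady-state peak Cmax,ss = C₀·R = 6 × 8/7 ≈ 6.857 mg/L.
Peak 6.9 mg/L vs MTC 9 mg/L: below toxic threshold.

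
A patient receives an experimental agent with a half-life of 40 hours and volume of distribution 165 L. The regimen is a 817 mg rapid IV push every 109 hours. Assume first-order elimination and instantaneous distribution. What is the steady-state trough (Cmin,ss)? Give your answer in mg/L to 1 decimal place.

0.9 mg/L

k = ln2/t½ = ln2/40 ≈ 0.017329 h⁻¹; fraction remaining f = e^(−kτ) = e^(−0.017329×109) ≈ 0.1512.
Each bolus raises the concentration by D/Vd = 817/165 ≈ 4.952 mg/L.
Steady-state trough Cmin,ss = C₀·f/(1−f) ≈ 4.952 × 0.1512/0.8488 ≈ 0.882 mg/L.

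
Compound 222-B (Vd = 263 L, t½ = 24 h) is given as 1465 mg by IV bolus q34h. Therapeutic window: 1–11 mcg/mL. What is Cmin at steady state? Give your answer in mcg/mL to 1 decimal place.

Over one 34-h interval, 34/24 ≈ 1.4167 half-lives elapse, leaving f ≈ 0.3746 of each dose.
At steady state, accumulation factor R = 1/(1 − e^(−kτ)) ≈ 1.5990.
Each bolus raises the concentration by D/Vd = 1465/263 ≈ 5.570 mcg/mL.
Steady-state peak Cmax,ss = C₀·R ≈ 5.570 × 1.5990 ≈ 8.906 mcg/mL.
Steady-state trough Cmin,ss = Cmax,ss·f ≈ 8.906 × 0.3746 ≈ 3.336 mcg/mL.
Trough 3.3 mcg/mL vs MEC 1 mcg/mL: adequate.

3.3 mcg/mL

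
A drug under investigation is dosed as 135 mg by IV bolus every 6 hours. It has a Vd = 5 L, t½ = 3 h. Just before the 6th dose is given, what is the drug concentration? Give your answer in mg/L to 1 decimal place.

9.0 mg/L

f = (1/2)^(τ/t½) = (1/2)^(6/3) ≈ 0.2500.
C₀ = D/Vd = 135/5 ≈ 27.000 mg/L.
Before the 6th dose, 5 doses have been given. Superposition: Cmin = C₀·(f + f² + … + f^5).
≈ 27.000 × (0.2500 + 0.0625 + 0.0156 + 0.0039 + 0.0010) ≈ 27.000 × 0.3330 ≈ 8.991 mg/L.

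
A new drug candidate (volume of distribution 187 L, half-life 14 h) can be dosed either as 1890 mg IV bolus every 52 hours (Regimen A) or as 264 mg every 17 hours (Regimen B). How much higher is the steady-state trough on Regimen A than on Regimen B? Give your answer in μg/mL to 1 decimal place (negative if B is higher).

Regimen A: f = (1/2)^(52/14) ≈ 0.0762; Cmin,ss = (1890/187)·f/(1−f) ≈ 0.834 μg/mL.
Regimen B: f = (1/2)^(17/14) ≈ 0.4310; Cmin,ss = (264/187)·f/(1−f) ≈ 1.069 μg/mL.
Difference ≈ 0.834 − 1.069 ≈ -0.235 μg/mL.

-0.2 μg/mL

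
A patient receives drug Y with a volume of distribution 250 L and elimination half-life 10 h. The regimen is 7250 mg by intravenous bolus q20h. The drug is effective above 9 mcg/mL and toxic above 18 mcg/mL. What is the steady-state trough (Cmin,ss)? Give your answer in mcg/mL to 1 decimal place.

The dosing interval is 2 half-lives, so f = 2^(−2) = 0.25.
At steady state, R = 1/(1 − 0.25) = 4/3.
Single-dose peak C₀ = D/Vd = 7250/250 = 29 mcg/mL.
Steady-state peak Cmax,ss = C₀·R = 29 × 4/3 ≈ 38.667 mcg/mL.
Steady-state trough Cmin,ss = Cmax,ss·f ≈ 38.667 × 0.25 ≈ 9.667 mcg/mL.
Trough 9.7 mcg/mL vs MEC 9 mcg/mL: adequate.

9.7 mcg/mL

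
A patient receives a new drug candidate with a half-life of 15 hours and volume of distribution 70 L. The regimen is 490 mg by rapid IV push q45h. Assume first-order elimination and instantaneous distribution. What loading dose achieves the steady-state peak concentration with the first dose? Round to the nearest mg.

560 mg

f = (1/2)^(45/15) ≈ 0.125000; accumulation ratio R = 1/(1−f) ≈ 1.14286.
Loading dose to hit Cmax,ss on first dose: D_load = D_maint·R ≈ 490 × 1.14286 ≈ 560.00 mg.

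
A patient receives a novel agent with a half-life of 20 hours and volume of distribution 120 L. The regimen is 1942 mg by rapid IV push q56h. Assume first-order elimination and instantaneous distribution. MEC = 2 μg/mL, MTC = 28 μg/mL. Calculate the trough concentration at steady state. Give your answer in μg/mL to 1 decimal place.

2.7 μg/mL

Over one 56-h interval, 56/20 ≈ 2.8 half-lives elapse, leaving f ≈ 0.1436 of each dose.
Each bolus raises the concentration by D/Vd = 1942/120 ≈ 16.183 μg/mL.
Steady-state trough Cmin,ss = C₀·f/(1−f) ≈ 16.183 × 0.1436/0.8564 ≈ 2.714 μg/mL.
Trough 2.7 μg/mL vs MEC 2 μg/mL: adequate.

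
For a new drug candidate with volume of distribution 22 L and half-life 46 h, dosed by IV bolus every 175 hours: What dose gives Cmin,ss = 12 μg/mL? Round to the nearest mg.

3424 mg

τ/t½ = 175/46 ≈ 3.8043, so f = (1/2)^(175/46) ≈ 0.071578.
Cmin,ss = (D/Vd)·f/(1−f), so D = Cmin,ss·Vd·(1−f)/f.
D = 12 × 22 × (1−f)/f ≈ 12 × 22 × 12.97077 ≈ 3424.28 mg.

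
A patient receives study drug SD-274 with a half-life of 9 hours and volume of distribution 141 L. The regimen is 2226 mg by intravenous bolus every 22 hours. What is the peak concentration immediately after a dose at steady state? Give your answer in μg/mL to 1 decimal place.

19.3 μg/mL

k = ln2/t½ = ln2/9 ≈ 0.077016 h⁻¹; fraction remaining f = e^(−kτ) = e^(−0.077016×22) ≈ 0.1837.
At steady state, accumulation factor R = 1/(1 − e^(−kτ)) ≈ 1.2250.
Single-dose peak C₀ = D/Vd = 2226/141 ≈ 15.787 μg/mL.
Steady-state peak Cmax,ss = C₀·R ≈ 15.787 × 1.2250 ≈ 19.339 μg/mL.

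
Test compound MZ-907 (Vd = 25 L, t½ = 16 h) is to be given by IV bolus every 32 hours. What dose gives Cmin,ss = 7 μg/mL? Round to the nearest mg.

τ/t½ = 32/16 ≈ 2, so f = (1/2)^(32/16) ≈ 0.250000.
Cmin,ss = (D/Vd)·f/(1−f), so D = Cmin,ss·Vd·(1−f)/f.
D = 7 × 25 × (1−f)/f ≈ 7 × 25 × 3.00000 ≈ 525.00 mg.

525 mg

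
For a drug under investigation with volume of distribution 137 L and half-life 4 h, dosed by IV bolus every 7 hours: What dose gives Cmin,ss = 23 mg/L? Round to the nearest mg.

7448 mg

τ/t½ = 7/4 ≈ 1.75, so f = (1/2)^(7/4) ≈ 0.297302.
Cmin,ss = (D/Vd)·f/(1−f), so D = Cmin,ss·Vd·(1−f)/f.
D = 23 × 137 × (1−f)/f ≈ 23 × 137 × 2.36358 ≈ 7447.64 mg.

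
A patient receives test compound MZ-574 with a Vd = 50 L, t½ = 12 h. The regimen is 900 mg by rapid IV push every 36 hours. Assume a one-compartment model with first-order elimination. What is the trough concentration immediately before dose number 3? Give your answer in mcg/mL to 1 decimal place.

2.5 mcg/mL

f = (1/2)^(τ/t½) = (1/2)^(36/12) ≈ 0.1250.
C₀ = D/Vd = 900/50 ≈ 18.000 mcg/mL.
Before the 3rd dose, 2 doses have been given. Superposition: Cmin = C₀·(f + f²).
≈ 18.000 × (0.1250 + 0.0156) ≈ 18.000 × 0.1406 ≈ 2.531 mcg/mL.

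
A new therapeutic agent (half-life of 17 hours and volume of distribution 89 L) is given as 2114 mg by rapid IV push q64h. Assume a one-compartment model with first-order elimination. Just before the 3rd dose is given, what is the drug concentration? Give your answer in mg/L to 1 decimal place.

1.9 mg/L

f = (1/2)^(τ/t½) = (1/2)^(64/17) ≈ 0.0736.
C₀ = D/Vd = 2114/89 ≈ 23.753 mg/L.
Before the 3rd dose, 2 doses have been given. Superposition: Cmin = C₀·(f + f²).
≈ 23.753 × (0.0736 + 0.0054) ≈ 23.753 × 0.0790 ≈ 1.876 mg/L.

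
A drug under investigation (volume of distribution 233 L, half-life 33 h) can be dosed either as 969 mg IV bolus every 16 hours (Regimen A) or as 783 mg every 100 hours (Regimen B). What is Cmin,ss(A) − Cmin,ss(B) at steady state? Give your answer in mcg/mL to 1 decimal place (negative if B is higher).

9.9 mcg/mL

Regimen A: f = (1/2)^(16/33) ≈ 0.7146; Cmin,ss = (969/233)·f/(1−f) ≈ 10.413 mcg/mL.
Regimen B: f = (1/2)^(100/33) ≈ 0.1224; Cmin,ss = (783/233)·f/(1−f) ≈ 0.469 mcg/mL.
Difference ≈ 10.413 − 0.469 ≈ 9.944 mcg/mL.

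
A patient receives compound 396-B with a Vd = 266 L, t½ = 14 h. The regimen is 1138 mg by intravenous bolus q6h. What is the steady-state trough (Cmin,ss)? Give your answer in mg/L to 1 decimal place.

12.4 mg/L

τ/t½ = 6/14 ≈ 0.42857, so fraction remaining f = (1/2)^(6/14) ≈ 0.7430.
Single-dose peak C₀ = D/Vd = 1138/266 ≈ 4.278 mg/L.
Steady-state trough Cmin,ss = C₀·f/(1−f) ≈ 4.278 × 0.7430/0.2570 ≈ 12.368 mg/L.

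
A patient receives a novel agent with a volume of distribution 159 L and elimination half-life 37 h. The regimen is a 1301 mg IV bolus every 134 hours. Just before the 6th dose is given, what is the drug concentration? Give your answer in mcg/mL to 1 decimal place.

0.7 mcg/mL

f = (1/2)^(τ/t½) = (1/2)^(134/37) ≈ 0.0812.
C₀ = D/Vd = 1301/159 ≈ 8.182 mcg/mL.
Before the 6th dose, 5 doses have been given. Superposition: Cmin = C₀·(f + f² + … + f^5).
≈ 8.182 × (0.0812 + 0.0066 + 0.0005 + 0.0000 + 0.0000) ≈ 8.182 × 0.0883 ≈ 0.722 mcg/mL.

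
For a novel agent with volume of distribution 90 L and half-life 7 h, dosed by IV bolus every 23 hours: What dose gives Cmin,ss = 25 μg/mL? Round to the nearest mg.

τ/t½ = 23/7 ≈ 3.2857, so f = (1/2)^(23/7) ≈ 0.102542.
Cmin,ss = (D/Vd)·f/(1−f), so D = Cmin,ss·Vd·(1−f)/f.
D = 25 × 90 × (1−f)/f ≈ 25 × 90 × 8.75210 ≈ 19692.23 mg.

19692 mg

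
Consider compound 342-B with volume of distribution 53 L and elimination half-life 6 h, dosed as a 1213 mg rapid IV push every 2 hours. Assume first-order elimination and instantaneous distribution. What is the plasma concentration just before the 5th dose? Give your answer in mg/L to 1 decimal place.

53.1 mg/L

f = (1/2)^(τ/t½) = (1/2)^(2/6) ≈ 0.7937.
C₀ = D/Vd = 1213/53 ≈ 22.887 mg/L.
Before the 5th dose, 4 doses have been given. Superposition: Cmin = C₀·(f + f² + … + f^4).
≈ 22.887 × (0.7937 + 0.6300 + 0.5000 + 0.3968) ≈ 22.887 × 2.3205 ≈ 53.109 mg/L.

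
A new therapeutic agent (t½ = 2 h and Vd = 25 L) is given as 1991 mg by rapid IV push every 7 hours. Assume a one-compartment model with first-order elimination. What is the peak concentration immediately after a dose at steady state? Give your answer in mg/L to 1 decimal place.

87.4 mg/L

k = ln2/t½ = ln2/2 ≈ 0.346574 h⁻¹; fraction remaining f = e^(−kτ) = e^(−0.346574×7) ≈ 0.0884.
At steady state, accumulation factor R = 1/(1 − e^(−kτ)) ≈ 1.0970.
Each bolus raises the concentration by D/Vd = 1991/25 ≈ 79.640 mg/L.
Steady-state peak Cmax,ss = C₀·R ≈ 79.640 × 1.0970 ≈ 87.365 mg/L.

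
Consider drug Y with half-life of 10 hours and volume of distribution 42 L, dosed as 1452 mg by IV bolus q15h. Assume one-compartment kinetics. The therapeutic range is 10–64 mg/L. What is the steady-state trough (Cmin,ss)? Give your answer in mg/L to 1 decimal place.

τ/t½ = 15/10 ≈ 1.5, so fraction remaining f = (1/2)^(15/10) ≈ 0.3536.
At steady state, accumulation factor R = 1/(1 − e^(−kτ)) ≈ 1.5470.
Single-dose peak C₀ = D/Vd = 1452/42 ≈ 34.571 mg/L.
Cmax,ss = C₀/(1 − f) ≈ 34.571/0.6464 ≈ 53.482 mg/L.
Steady-state trough Cmin,ss = Cmax,ss·f ≈ 53.482 × 0.3536 ≈ 18.911 mg/L.
Trough 18.9 mg/L vs MEC 10 mg/L: adequate.

18.9 mg/L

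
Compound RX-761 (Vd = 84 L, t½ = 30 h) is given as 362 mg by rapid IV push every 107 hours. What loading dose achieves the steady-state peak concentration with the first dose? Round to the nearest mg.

395 mg

f = (1/2)^(107/30) ≈ 0.084397; accumulation ratio R = 1/(1−f) ≈ 1.09218.
Loading dose to hit Cmax,ss on first dose: D_load = D_maint·R ≈ 362 × 1.09218 ≈ 395.37 mg.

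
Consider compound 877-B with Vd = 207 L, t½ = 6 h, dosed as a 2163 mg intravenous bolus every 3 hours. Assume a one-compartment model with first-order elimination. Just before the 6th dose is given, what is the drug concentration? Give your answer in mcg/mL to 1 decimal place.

20.8 mcg/mL

f = (1/2)^(τ/t½) = (1/2)^(3/6) ≈ 0.7071.
C₀ = D/Vd = 2163/207 ≈ 10.449 mcg/mL.
Before the 6th dose, 5 doses have been given. Superposition: Cmin = C₀·(f + f² + … + f^5).
≈ 10.449 × (0.7071 + 0.5000 + 0.3535 + 0.2500 + 0.1768) ≈ 10.449 × 1.9874 ≈ 20.766 mcg/mL.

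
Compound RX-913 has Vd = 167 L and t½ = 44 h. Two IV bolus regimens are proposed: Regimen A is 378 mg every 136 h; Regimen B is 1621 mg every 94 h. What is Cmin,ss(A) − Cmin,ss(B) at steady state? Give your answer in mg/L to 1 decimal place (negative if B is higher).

-2.6 mg/L

Regimen A: f = (1/2)^(136/44) ≈ 0.1174; Cmin,ss = (378/167)·f/(1−f) ≈ 0.301 mg/L.
Regimen B: f = (1/2)^(94/44) ≈ 0.2275; Cmin,ss = (1621/167)·f/(1−f) ≈ 2.859 mg/L.
Difference ≈ 0.301 − 2.859 ≈ -2.558 mg/L.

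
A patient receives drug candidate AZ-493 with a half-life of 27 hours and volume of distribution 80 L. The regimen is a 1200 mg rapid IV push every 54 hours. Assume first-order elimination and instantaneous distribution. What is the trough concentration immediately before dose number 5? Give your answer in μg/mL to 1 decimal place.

f = (1/2)^(τ/t½) = (1/2)^(54/27) ≈ 0.2500.
C₀ = D/Vd = 1200/80 ≈ 15.000 μg/mL.
Before the 5th dose, 4 doses have been given. Superposition: Cmin = C₀·(f + f² + … + f^4).
≈ 15.000 × (0.2500 + 0.0625 + 0.0156 + 0.0039) ≈ 15.000 × 0.3320 ≈ 4.980 μg/mL.

5.0 μg/mL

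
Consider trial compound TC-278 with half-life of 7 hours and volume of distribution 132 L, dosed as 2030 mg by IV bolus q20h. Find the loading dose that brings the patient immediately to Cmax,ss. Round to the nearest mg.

f = (1/2)^(20/7) ≈ 0.138011; accumulation ratio R = 1/(1−f) ≈ 1.16011.
Loading dose to hit Cmax,ss on first dose: D_load = D_maint·R ≈ 2030 × 1.16011 ≈ 2355.02 mg.

2355 mg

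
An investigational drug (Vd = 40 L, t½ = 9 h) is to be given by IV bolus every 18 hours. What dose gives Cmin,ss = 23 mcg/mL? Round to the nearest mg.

2760 mg

τ/t½ = 18/9 ≈ 2, so f = (1/2)^(18/9) ≈ 0.250000.
Cmin,ss = (D/Vd)·f/(1−f), so D = Cmin,ss·Vd·(1−f)/f.
D = 23 × 40 × (1−f)/f ≈ 23 × 40 × 3.00000 ≈ 2760.00 mg.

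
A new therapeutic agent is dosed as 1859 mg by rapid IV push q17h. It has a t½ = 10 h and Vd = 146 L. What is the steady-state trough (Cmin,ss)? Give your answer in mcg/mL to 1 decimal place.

5.7 mcg/mL

τ/t½ = 17/10 ≈ 1.7, so fraction remaining f = (1/2)^(17/10) ≈ 0.3078.
Accumulation ratio R = 1/(1 − f) ≈ 1/0.6922 ≈ 1.4447.
Single-dose peak C₀ = D/Vd = 1859/146 ≈ 12.733 mcg/mL.
Steady-state peak Cmax,ss = C₀·R ≈ 12.733 × 1.4447 ≈ 18.395 mcg/mL.
Steady-state trough Cmin,ss = Cmax,ss·f ≈ 18.395 × 0.3078 ≈ 5.662 mcg/mL.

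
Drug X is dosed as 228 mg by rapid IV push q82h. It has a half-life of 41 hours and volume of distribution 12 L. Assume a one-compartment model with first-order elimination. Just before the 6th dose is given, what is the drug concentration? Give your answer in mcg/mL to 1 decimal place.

f = (1/2)^(τ/t½) = (1/2)^(82/41) ≈ 0.2500.
C₀ = D/Vd = 228/12 ≈ 19.000 mcg/mL.
Before the 6th dose, 5 doses have been given. Superposition: Cmin = C₀·(f + f² + … + f^5).
≈ 19.000 × (0.2500 + 0.0625 + 0.0156 + 0.0039 + 0.0010) ≈ 19.000 × 0.3330 ≈ 6.327 mcg/mL.

6.3 mcg/mL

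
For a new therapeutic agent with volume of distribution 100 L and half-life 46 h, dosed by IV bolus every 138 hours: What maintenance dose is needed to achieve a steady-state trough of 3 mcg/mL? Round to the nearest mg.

τ/t½ = 138/46 ≈ 3, so f = (1/2)^(138/46) ≈ 0.125000.
Cmin,ss = (D/Vd)·f/(1−f), so D = Cmin,ss·Vd·(1−f)/f.
D = 3 × 100 × (1−f)/f ≈ 3 × 100 × 7.00000 ≈ 2100.00 mg.

2100 mg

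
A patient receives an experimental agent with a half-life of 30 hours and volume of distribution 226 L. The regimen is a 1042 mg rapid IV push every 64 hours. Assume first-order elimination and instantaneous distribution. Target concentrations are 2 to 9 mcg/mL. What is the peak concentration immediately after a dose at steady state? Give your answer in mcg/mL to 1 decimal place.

6.0 mcg/mL

τ/t½ = 64/30 ≈ 2.1333, so fraction remaining f = (1/2)^(64/30) ≈ 0.2279.
Accumulation ratio R = 1/(1 − f) ≈ 1/0.7721 ≈ 1.2952.
Each bolus raises the concentration by D/Vd = 1042/226 ≈ 4.611 mcg/mL.
Cmax,ss = C₀/(1 − f) ≈ 4.611/0.7721 ≈ 5.972 mcg/mL.
Peak 6.0 mcg/mL vs MTC 9 mcg/mL: below toxic threshold.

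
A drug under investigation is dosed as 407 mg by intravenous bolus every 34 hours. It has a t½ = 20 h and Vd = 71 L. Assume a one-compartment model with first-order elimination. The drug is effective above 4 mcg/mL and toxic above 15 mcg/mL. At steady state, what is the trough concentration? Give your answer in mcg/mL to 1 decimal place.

2.5 mcg/mL

τ/t½ = 34/20 ≈ 1.7, so fraction remaining f = (1/2)^(34/20) ≈ 0.3078.
Each bolus raises the concentration by D/Vd = 407/71 ≈ 5.732 mcg/mL.
Steady-state trough Cmin,ss = C₀·f/(1−f) ≈ 5.732 × 0.3078/0.6922 ≈ 2.549 mcg/mL.
Trough 2.5 mcg/mL vs MEC 4 mcg/mL: subtherapeutic.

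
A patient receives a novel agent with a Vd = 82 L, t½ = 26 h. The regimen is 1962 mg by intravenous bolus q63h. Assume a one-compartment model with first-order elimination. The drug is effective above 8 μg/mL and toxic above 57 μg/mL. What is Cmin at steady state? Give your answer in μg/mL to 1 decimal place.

k = ln2/t½ = ln2/26 ≈ 0.026660 h⁻¹; fraction remaining f = e^(−kτ) = e^(−0.026660×63) ≈ 0.1865.
At steady state, accumulation factor R = 1/(1 − e^(−kτ)) ≈ 1.2293.
Single-dose peak C₀ = D/Vd = 1962/82 ≈ 23.927 μg/mL.
Steady-state peak Cmax,ss = C₀·R ≈ 23.927 × 1.2293 ≈ 29.413 μg/mL.
One interval later, Cmin,ss = Cmax,ss·e^(−kτ) ≈ 29.413 × 0.1865 ≈ 5.486 μg/mL.
Trough 5.5 μg/mL vs MEC 8 μg/mL: subtherapeutic.

5.5 μg/mL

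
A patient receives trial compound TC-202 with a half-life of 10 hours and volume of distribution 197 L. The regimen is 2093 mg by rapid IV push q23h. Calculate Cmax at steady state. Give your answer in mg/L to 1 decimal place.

Over one 23-h interval, 23/10 ≈ 2.3 half-lives elapse, leaving f ≈ 0.2031 of each dose.
At steady state, accumulation factor R = 1/(1 − e^(−kτ)) ≈ 1.2549.
Single-dose peak C₀ = D/Vd = 2093/197 ≈ 10.624 mg/L.
Steady-state peak Cmax,ss = C₀·R ≈ 10.624 × 1.2549 ≈ 13.332 mg/L.

13.3 mg/L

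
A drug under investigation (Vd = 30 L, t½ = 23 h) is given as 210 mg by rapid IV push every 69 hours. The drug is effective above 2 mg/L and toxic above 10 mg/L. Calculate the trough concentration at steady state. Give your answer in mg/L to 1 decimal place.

The dosing interval is 3 half-lives, so f = 2^(−3) = 0.125.
At steady state, R = 1/(1 − 0.125) = 8/7.
Single-dose peak C₀ = D/Vd = 210/30 = 7 mg/L.
Steady-state peak Cmax,ss = C₀·R = 7 × 8/7 ≈ 8.000 mg/L.
Steady-state trough Cmin,ss = Cmax,ss·f ≈ 8.000 × 0.125 ≈ 1.000 mg/L.
Trough 1.0 mg/L vs MEC 2 mg/L: subtherapeutic.

1.0 mg/L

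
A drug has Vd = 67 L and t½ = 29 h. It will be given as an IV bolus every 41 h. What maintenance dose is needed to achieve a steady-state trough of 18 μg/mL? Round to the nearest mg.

2007 mg

τ/t½ = 41/29 ≈ 1.4138, so f = (1/2)^(41/29) ≈ 0.375324.
Cmin,ss = (D/Vd)·f/(1−f), so D = Cmin,ss·Vd·(1−f)/f.
D = 18 × 67 × (1−f)/f ≈ 18 × 67 × 1.66436 ≈ 2007.22 mg.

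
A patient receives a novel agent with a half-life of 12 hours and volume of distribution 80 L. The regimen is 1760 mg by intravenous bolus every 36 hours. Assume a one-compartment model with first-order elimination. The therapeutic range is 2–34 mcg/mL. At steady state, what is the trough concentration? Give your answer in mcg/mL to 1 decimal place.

3.1 mcg/mL

τ = 36 h = 3 half-lives, so f = (1/2)^3 = 0.125.
At steady state, R = 1/(1 − 0.125) = 8/7.
Single-dose peak C₀ = D/Vd = 1760/80 = 22 mcg/mL.
Steady-state peak Cmax,ss = C₀·R = 22 × 8/7 ≈ 25.143 mcg/mL.
Steady-state trough Cmin,ss = Cmax,ss·f ≈ 25.143 × 0.125 ≈ 3.143 mcg/mL.
Trough 3.1 mcg/mL vs MEC 2 mcg/mL: adequate.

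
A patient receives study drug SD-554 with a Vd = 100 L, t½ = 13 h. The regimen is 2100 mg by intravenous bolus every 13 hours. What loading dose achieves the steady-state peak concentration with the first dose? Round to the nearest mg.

f = (1/2)^(13/13) ≈ 0.500000; accumulation ratio R = 1/(1−f) ≈ 2.00000.
Loading dose to hit Cmax,ss on first dose: D_load = D_maint·R ≈ 2100 × 2.00000 ≈ 4200.00 mg.

4200 mg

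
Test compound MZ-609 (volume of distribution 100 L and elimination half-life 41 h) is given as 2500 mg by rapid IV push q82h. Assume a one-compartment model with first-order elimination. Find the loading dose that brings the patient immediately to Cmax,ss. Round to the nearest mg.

3333 mg

f = (1/2)^(82/41) ≈ 0.250000; accumulation ratio R = 1/(1−f) ≈ 1.33333.
Loading dose to hit Cmax,ss on first dose: D_load = D_maint·R ≈ 2500 × 1.33333 ≈ 3333.32 mg.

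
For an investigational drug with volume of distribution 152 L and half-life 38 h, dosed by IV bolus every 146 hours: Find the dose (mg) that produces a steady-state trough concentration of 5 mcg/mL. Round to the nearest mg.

10139 mg

τ/t½ = 146/38 ≈ 3.8421, so f = (1/2)^(146/38) ≈ 0.069729.
Cmin,ss = (D/Vd)·f/(1−f), so D = Cmin,ss·Vd·(1−f)/f.
D = 5 × 152 × (1−f)/f ≈ 5 × 152 × 13.34124 ≈ 10139.34 mg.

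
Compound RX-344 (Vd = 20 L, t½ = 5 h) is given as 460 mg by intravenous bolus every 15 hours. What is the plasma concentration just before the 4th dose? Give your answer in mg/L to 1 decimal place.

f = (1/2)^(τ/t½) = (1/2)^(15/5) ≈ 0.1250.
C₀ = D/Vd = 460/20 ≈ 23.000 mg/L.
Before the 4th dose, 3 doses have been given. Superposition: Cmin = C₀·(f + f² + … + f^3).
≈ 23.000 × (0.1250 + 0.0156 + 0.0020) ≈ 23.000 × 0.1426 ≈ 3.280 mg/L.

3.3 mg/L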